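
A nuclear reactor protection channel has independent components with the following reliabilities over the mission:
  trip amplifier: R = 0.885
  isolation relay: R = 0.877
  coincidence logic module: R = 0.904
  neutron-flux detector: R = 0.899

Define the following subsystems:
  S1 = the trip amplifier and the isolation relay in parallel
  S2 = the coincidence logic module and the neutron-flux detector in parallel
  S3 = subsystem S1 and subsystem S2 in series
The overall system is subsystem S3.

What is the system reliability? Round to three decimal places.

Parallel (trip amplifier and isolation relay): 1 − (1 − 0.88500)(1 − 0.87700) = 0.98586
Parallel (coincidence logic module and neutron-flux detector): 1 − (1 − 0.90400)(1 − 0.89900) = 0.99030
Series ([0.98586] and [0.99030]): 0.98586 × 0.99030 = 0.976

0.976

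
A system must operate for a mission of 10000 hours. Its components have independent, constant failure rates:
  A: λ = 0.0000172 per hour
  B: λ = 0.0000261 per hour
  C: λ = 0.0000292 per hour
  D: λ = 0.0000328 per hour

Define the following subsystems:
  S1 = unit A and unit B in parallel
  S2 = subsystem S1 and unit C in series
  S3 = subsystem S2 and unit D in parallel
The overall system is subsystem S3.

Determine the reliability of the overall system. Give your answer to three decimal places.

R(A) = exp(−0.0000172 × 10000) = 0.84198
R(B) = exp(−0.0000261 × 10000) = 0.77028
R(C) = exp(−0.0000292 × 10000) = 0.74677
R(D) = exp(−0.0000328 × 10000) = 0.72036
Parallel (A and B): 1 − (1 − 0.84198)(1 − 0.77028) = 0.96370
Series ([0.96370] and C): 0.96370 × 0.74677 = 0.71966
Parallel ([0.71966] and D): 1 − (1 − 0.71966)(1 − 0.72036) = 0.922

0.922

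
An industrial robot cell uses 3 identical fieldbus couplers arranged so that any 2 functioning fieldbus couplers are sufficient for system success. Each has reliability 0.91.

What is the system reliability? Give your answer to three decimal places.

0.977

R = Σ_{i=2}^{3} C(3,i) p^i (1−p)^{3−i} with p = 0.91
C(3,2)·0.91^2·0.09^1 = 0.22359
C(3,3)·0.91^3·0.09^0 = 0.75357
Sum = 0.977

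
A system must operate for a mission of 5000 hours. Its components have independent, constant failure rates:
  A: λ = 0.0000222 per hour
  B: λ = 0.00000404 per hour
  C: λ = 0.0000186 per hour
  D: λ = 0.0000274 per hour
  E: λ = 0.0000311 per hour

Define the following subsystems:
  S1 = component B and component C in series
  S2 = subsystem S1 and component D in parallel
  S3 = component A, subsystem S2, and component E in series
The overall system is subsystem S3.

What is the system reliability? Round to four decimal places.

R(A) = exp(−0.0000222 × 5000) = 0.894939
R(B) = exp(−0.00000404 × 5000) = 0.980003
R(C) = exp(−0.0000186 × 5000) = 0.911194
R(D) = exp(−0.0000274 × 5000) = 0.871970
R(E) = exp(−0.0000311 × 5000) = 0.855987
Series (B and C): 0.980003 × 0.911194 = 0.892973
Parallel ([0.892973] and D): 1 − (1 − 0.892973)(1 − 0.871970) = 0.986297
Series (A, [0.986297], and E): 0.894939 × 0.986297 × 0.855987 = 0.7556

0.7556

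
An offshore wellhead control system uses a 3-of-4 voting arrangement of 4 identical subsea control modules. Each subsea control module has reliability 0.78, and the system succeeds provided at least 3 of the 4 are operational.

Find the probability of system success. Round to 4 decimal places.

0.7878

R = Σ_{i=3}^{4} C(4,i) p^i (1−p)^{4−i} with p = 0.78
C(4,3)·0.78^3·0.22^1 = 0.417606
C(4,4)·0.78^4·0.22^0 = 0.370151
Sum = 0.7878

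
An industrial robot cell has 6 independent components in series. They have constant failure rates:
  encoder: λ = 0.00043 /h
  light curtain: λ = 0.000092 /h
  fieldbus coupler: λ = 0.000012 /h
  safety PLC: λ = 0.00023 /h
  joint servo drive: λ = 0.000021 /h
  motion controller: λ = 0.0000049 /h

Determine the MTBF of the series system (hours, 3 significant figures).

Series of exponential components: λ_sys = Σ λ_i
λ_sys = 0.00043 + 0.000092 + 0.000012 + 0.00023 + 0.000021 + 0.0000049 = 7.8990e-04 /h
MTBF = 1 / λ_sys = 1270 h

1270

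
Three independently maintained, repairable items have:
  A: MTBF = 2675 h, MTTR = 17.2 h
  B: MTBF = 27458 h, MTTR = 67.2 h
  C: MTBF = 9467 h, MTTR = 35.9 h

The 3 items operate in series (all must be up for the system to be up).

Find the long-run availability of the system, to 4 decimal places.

A(A) = MTBF/(MTBF+MTTR) = 2675/(2675+17.2) = 0.993611
A(B) = MTBF/(MTBF+MTTR) = 27458/(27458+67.2) = 0.997559
A(C) = MTBF/(MTBF+MTTR) = 9467/(9467+35.9) = 0.996222
Series availability: 0.993611 × 0.997559 × 0.996222 = 0.9874

0.9874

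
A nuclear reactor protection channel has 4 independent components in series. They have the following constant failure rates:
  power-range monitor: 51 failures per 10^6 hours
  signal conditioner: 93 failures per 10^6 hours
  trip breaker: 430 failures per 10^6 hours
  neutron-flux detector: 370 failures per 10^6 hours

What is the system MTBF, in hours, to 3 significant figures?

1060

Series of exponential components: λ_sys = Σ λ_i
λ_sys = 0.000051 + 0.000093 + 0.00043 + 0.00037 = 9.4400e-04 /h
MTBF = 1 / λ_sys = 1060 h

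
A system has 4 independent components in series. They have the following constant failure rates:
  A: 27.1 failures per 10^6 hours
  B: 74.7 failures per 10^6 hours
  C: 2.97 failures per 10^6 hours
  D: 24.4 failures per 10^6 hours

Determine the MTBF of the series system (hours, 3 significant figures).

7740

Series of exponential components: λ_sys = Σ λ_i
λ_sys = 0.0000271 + 0.0000747 + 0.00000297 + 0.0000244 = 1.2917e-04 /h
MTBF = 1 / λ_sys = 7740 h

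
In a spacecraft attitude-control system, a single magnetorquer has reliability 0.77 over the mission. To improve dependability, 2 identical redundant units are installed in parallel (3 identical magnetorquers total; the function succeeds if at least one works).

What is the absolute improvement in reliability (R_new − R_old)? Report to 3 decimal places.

0.218

R_before = 0.77
R_after = 1 − (1 − 0.77)^3 = 0.988
ΔR = 0.988 − 0.77 = 0.218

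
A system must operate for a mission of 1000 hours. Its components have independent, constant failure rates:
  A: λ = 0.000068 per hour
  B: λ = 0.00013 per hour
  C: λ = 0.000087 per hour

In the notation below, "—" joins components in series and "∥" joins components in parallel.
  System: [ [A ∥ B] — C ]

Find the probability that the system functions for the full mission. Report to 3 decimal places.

R(A) = exp(−0.000068 × 1000) = 0.93426
R(B) = exp(−0.00013 × 1000) = 0.87810
R(C) = exp(−0.000087 × 1000) = 0.91668
Parallel (A and B): 1 − (1 − 0.93426)(1 − 0.87810) = 0.99199
Series ([0.99199] and C): 0.99199 × 0.91668 = 0.909

0.909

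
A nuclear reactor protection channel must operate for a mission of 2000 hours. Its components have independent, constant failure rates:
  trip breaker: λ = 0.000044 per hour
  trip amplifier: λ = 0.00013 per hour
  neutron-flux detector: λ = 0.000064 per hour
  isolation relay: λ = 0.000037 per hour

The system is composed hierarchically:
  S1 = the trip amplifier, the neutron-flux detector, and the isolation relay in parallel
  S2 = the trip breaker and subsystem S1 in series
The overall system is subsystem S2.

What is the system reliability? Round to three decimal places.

0.914

R(trip breaker) = exp(−0.000044 × 2000) = 0.91576
R(trip amplifier) = exp(−0.00013 × 2000) = 0.77105
R(neutron-flux detector) = exp(−0.000064 × 2000) = 0.87985
R(isolation relay) = exp(−0.000037 × 2000) = 0.92867
Parallel (trip amplifier, neutron-flux detector, and isolation relay): 1 − (1 − 0.77105)(1 − 0.87985)(1 − 0.92867) = 0.99804
Series (trip breaker and [0.99804]): 0.91576 × 0.99804 = 0.914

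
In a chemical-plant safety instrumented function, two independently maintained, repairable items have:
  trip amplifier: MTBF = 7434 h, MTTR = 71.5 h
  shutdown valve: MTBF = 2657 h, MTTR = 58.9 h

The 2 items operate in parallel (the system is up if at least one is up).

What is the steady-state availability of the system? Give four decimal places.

A(trip amplifier) = MTBF/(MTBF+MTTR) = 7434/(7434+71.5) = 0.990474
A(shutdown valve) = MTBF/(MTBF+MTTR) = 2657/(2657+58.9) = 0.978313
Parallel availability: 1 − (1 − 0.990474)(1 − 0.978313) = 0.9998

0.9998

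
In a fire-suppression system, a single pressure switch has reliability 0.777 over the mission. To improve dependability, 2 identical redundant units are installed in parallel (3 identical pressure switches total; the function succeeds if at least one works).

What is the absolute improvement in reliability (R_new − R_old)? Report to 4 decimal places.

R_before = 0.777
R_after = 1 − (1 − 0.777)^3 = 0.9889
ΔR = 0.9889 − 0.777 = 0.2119

0.2119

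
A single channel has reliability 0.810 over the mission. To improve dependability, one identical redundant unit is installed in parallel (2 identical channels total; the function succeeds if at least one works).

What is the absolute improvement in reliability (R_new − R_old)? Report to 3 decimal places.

0.154

R_before = 0.810
R_after = 1 − (1 − 0.810)^2 = 0.964
ΔR = 0.964 − 0.810 = 0.154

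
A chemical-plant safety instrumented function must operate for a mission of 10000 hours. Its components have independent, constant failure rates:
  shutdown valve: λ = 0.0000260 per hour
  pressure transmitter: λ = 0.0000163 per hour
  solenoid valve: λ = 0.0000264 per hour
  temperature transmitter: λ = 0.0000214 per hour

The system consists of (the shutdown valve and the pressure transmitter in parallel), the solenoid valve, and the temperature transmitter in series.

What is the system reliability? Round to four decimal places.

R(shutdown valve) = exp(−0.0000260 × 10000) = 0.771052
R(pressure transmitter) = exp(−0.0000163 × 10000) = 0.849591
R(solenoid valve) = exp(−0.0000264 × 10000) = 0.767974
R(temperature transmitter) = exp(−0.0000214 × 10000) = 0.807348
Parallel (shutdown valve and pressure transmitter): 1 − (1 − 0.771052)(1 − 0.849591) = 0.965564
Series ([0.965564], solenoid valve, and temperature transmitter): 0.965564 × 0.767974 × 0.807348 = 0.5987

0.5987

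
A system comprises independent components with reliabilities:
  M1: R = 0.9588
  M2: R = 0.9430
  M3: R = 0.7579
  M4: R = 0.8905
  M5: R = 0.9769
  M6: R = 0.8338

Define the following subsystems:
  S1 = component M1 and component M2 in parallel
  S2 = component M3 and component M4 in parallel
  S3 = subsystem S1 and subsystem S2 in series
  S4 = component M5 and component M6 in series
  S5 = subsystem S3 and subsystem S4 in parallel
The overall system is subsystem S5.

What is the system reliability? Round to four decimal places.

Parallel (M1 and M2): 1 − (1 − 0.958800)(1 − 0.943000) = 0.997652
Parallel (M3 and M4): 1 − (1 − 0.757900)(1 − 0.890500) = 0.973490
Series ([0.997652] and [0.973490]): 0.997652 × 0.973490 = 0.971204
Series (M5 and M6): 0.976900 × 0.833800 = 0.814539
Parallel ([0.971204] and [0.814539]): 1 − (1 − 0.971204)(1 − 0.814539) = 0.9947

0.9947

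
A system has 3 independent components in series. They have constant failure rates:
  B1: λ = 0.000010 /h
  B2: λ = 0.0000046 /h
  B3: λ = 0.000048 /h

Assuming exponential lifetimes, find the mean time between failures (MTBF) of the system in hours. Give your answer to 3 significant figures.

16000

Series of exponential components: λ_sys = Σ λ_i
λ_sys = 0.000010 + 0.0000046 + 0.000048 = 6.2600e-05 /h
MTBF = 1 / λ_sys = 16000 h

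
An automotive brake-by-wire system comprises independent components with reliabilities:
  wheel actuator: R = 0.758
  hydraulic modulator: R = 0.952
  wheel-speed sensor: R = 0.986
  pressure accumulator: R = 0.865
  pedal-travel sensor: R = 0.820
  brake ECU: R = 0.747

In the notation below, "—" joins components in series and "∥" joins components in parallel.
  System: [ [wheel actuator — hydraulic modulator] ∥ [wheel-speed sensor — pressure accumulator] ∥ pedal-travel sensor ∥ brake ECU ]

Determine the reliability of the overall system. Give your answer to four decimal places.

Series (wheel actuator and hydraulic modulator): 0.758000 × 0.952000 = 0.721616
Series (wheel-speed sensor and pressure accumulator): 0.986000 × 0.865000 = 0.852890
Parallel ([0.721616], [0.852890], pedal-travel sensor, and brake ECU): 1 − (1 − 0.721616)(1 − 0.852890)(1 − 0.820000)(1 − 0.747000) = 0.9981

0.9981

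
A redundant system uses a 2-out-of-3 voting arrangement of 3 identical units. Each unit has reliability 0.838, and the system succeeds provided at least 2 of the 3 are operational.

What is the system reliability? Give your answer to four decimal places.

R = Σ_{i=2}^{3} C(3,i) p^i (1−p)^{3−i} with p = 0.838
C(3,2)·0.838^2·0.162^1 = 0.341291
C(3,3)·0.838^3·0.162^0 = 0.588480
Sum = 0.9298

0.9298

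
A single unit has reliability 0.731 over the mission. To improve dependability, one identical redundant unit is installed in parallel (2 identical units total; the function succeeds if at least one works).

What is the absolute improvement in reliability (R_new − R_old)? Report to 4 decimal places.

0.1966

R_before = 0.731
R_after = 1 − (1 − 0.731)^2 = 0.9276
ΔR = 0.9276 − 0.731 = 0.1966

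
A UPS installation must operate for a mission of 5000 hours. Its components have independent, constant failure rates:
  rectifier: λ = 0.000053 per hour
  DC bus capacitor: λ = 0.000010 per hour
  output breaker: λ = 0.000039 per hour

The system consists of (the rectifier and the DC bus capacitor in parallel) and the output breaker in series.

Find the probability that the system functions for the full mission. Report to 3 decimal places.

0.813

R(rectifier) = exp(−0.000053 × 5000) = 0.76721
R(DC bus capacitor) = exp(−0.000010 × 5000) = 0.95123
R(output breaker) = exp(−0.000039 × 5000) = 0.82283
Parallel (rectifier and DC bus capacitor): 1 − (1 − 0.76721)(1 − 0.95123) = 0.98865
Series ([0.98865] and output breaker): 0.98865 × 0.82283 = 0.813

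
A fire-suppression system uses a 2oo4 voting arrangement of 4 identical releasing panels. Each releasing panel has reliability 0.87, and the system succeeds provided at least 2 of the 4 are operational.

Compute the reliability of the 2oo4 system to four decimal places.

0.9921

R = Σ_{i=2}^{4} C(4,i) p^i (1−p)^{4−i} with p = 0.87
C(4,2)·0.87^2·0.13^2 = 0.076750
C(4,3)·0.87^3·0.13^1 = 0.342422
C(4,4)·0.87^4·0.13^0 = 0.572898
Sum = 0.9921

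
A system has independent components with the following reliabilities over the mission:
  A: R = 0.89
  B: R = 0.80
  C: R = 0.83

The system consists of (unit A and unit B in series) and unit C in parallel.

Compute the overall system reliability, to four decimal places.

0.9510

Series (A and B): 0.890000 × 0.800000 = 0.712000
Parallel ([0.712000] and C): 1 − (1 − 0.712000)(1 − 0.830000) = 0.9510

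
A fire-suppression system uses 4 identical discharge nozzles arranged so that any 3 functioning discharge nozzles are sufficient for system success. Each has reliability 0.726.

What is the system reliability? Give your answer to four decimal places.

0.6972

R = Σ_{i=3}^{4} C(4,i) p^i (1−p)^{4−i} with p = 0.726
C(4,3)·0.726^3·0.274^1 = 0.419392
C(4,4)·0.726^4·0.274^0 = 0.277809
Sum = 0.6972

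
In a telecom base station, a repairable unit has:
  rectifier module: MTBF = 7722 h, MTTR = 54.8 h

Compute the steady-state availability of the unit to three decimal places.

A(rectifier module) = MTBF/(MTBF+MTTR) = 7722/(7722+54.8) = 0.993

0.993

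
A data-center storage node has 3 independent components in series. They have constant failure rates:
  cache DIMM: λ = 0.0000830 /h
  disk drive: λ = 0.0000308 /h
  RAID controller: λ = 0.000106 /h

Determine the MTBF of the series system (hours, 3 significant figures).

Series of exponential components: λ_sys = Σ λ_i
λ_sys = 0.0000830 + 0.0000308 + 0.000106 = 2.1980e-04 /h
MTBF = 1 / λ_sys = 4550 h

4550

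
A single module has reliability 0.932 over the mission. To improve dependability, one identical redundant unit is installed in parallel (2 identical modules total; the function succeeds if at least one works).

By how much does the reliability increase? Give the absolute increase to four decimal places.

R_before = 0.932
R_after = 1 − (1 − 0.932)^2 = 0.9954
ΔR = 0.9954 − 0.932 = 0.0634

0.0634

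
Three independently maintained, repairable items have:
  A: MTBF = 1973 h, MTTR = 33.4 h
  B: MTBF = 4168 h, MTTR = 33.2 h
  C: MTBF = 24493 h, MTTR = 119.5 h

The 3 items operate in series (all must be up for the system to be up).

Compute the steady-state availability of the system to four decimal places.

A(A) = MTBF/(MTBF+MTTR) = 1973/(1973+33.4) = 0.983353
A(B) = MTBF/(MTBF+MTTR) = 4168/(4168+33.2) = 0.992097
A(C) = MTBF/(MTBF+MTTR) = 24493/(24493+119.5) = 0.995145
Series availability: 0.983353 × 0.992097 × 0.995145 = 0.9708

0.9708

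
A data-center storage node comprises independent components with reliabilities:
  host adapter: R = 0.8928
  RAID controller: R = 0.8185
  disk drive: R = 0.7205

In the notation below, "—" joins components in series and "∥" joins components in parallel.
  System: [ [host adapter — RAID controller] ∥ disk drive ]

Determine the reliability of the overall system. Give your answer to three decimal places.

Series (host adapter and RAID controller): 0.89280 × 0.81850 = 0.73076
Parallel ([0.73076] and disk drive): 1 − (1 − 0.73076)(1 − 0.72050) = 0.925

0.925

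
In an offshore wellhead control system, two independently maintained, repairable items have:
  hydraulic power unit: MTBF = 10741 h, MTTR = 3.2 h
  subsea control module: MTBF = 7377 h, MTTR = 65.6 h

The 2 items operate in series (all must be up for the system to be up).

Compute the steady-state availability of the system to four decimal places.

0.9909

A(hydraulic power unit) = MTBF/(MTBF+MTTR) = 10741/(10741+3.2) = 0.999702
A(subsea control module) = MTBF/(MTBF+MTTR) = 7377/(7377+65.6) = 0.991186
Series availability: 0.999702 × 0.991186 = 0.9909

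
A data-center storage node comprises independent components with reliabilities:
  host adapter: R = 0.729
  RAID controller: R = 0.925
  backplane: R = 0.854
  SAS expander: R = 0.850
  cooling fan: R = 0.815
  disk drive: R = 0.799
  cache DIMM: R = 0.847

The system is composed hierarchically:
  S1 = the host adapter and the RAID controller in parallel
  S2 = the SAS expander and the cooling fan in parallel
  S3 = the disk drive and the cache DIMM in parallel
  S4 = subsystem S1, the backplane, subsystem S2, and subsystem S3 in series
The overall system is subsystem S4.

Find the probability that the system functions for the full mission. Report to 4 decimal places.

0.7884

Parallel (host adapter and RAID controller): 1 − (1 − 0.729000)(1 − 0.925000) = 0.979675
Parallel (SAS expander and cooling fan): 1 − (1 − 0.850000)(1 − 0.815000) = 0.972250
Parallel (disk drive and cache DIMM): 1 − (1 − 0.799000)(1 − 0.847000) = 0.969247
Series ([0.979675], backplane, [0.972250], and [0.969247]): 0.979675 × 0.854000 × 0.972250 × 0.969247 = 0.7884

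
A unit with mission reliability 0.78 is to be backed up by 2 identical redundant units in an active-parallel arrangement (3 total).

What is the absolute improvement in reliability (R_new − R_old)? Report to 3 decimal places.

R_before = 0.78
R_after = 1 − (1 − 0.78)^3 = 0.989
ΔR = 0.989 − 0.78 = 0.209

0.209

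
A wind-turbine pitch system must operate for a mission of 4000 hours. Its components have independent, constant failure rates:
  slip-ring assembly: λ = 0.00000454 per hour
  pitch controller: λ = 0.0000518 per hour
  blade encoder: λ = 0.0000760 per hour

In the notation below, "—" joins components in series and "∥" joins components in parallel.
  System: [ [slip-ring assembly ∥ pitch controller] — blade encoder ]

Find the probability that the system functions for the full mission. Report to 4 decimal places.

R(slip-ring assembly) = exp(−0.00000454 × 4000) = 0.982004
R(pitch controller) = exp(−0.0000518 × 4000) = 0.812857
R(blade encoder) = exp(−0.0000760 × 4000) = 0.737861
Parallel (slip-ring assembly and pitch controller): 1 − (1 − 0.982004)(1 − 0.812857) = 0.996632
Series ([0.996632] and blade encoder): 0.996632 × 0.737861 = 0.7354

0.7354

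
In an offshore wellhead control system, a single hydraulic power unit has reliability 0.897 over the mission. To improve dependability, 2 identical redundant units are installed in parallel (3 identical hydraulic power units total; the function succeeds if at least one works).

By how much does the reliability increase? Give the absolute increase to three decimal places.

0.102

R_before = 0.897
R_after = 1 − (1 − 0.897)^3 = 0.999
ΔR = 0.999 − 0.897 = 0.102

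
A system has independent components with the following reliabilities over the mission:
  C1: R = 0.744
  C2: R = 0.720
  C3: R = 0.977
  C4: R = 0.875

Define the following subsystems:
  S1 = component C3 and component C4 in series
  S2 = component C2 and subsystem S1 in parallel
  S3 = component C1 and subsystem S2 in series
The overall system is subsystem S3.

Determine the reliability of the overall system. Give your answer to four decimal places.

0.7138

Series (C3 and C4): 0.977000 × 0.875000 = 0.854875
Parallel (C2 and [0.854875]): 1 − (1 − 0.720000)(1 − 0.854875) = 0.959365
Series (C1 and [0.959365]): 0.744000 × 0.959365 = 0.7138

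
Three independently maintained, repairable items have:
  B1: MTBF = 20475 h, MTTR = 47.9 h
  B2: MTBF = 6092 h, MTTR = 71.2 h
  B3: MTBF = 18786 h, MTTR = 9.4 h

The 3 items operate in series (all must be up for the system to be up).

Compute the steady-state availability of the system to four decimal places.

0.9856

A(B1) = MTBF/(MTBF+MTTR) = 20475/(20475+47.9) = 0.997666
A(B2) = MTBF/(MTBF+MTTR) = 6092/(6092+71.2) = 0.988448
A(B3) = MTBF/(MTBF+MTTR) = 18786/(18786+9.4) = 0.999500
Series availability: 0.997666 × 0.988448 × 0.999500 = 0.9856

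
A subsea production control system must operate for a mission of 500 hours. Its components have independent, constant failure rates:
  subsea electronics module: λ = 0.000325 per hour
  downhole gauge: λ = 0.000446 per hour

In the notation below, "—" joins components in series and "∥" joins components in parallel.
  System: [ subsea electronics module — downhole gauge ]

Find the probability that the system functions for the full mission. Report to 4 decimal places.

R(subsea electronics module) = exp(−0.000325 × 500) = 0.850016
R(downhole gauge) = exp(−0.000446 × 500) = 0.800115
Series (subsea electronics module and downhole gauge): 0.850016 × 0.800115 = 0.6801

0.6801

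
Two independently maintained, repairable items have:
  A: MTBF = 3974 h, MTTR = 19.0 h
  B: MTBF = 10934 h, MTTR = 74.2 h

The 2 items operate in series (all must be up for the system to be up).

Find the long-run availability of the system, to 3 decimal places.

A(A) = MTBF/(MTBF+MTTR) = 3974/(3974+19.0) = 0.995242
A(B) = MTBF/(MTBF+MTTR) = 10934/(10934+74.2) = 0.993260
Series availability: 0.995242 × 0.993260 = 0.989

0.989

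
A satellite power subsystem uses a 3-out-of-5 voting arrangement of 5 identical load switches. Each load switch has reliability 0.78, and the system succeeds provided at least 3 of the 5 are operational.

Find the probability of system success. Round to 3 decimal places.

0.926

R = Σ_{i=3}^{5} C(5,i) p^i (1−p)^{5−i} with p = 0.78
C(5,3)·0.78^3·0.22^2 = 0.22968
C(5,4)·0.78^4·0.22^1 = 0.40717
C(5,5)·0.78^5·0.22^0 = 0.28872
Sum = 0.926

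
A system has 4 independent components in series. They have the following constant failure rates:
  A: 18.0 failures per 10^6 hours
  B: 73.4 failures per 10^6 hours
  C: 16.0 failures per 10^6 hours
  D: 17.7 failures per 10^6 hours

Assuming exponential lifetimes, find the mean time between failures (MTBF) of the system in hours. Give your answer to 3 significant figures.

Series of exponential components: λ_sys = Σ λ_i
λ_sys = 0.0000180 + 0.0000734 + 0.0000160 + 0.0000177 = 1.2510e-04 /h
MTBF = 1 / λ_sys = 7990 h

7990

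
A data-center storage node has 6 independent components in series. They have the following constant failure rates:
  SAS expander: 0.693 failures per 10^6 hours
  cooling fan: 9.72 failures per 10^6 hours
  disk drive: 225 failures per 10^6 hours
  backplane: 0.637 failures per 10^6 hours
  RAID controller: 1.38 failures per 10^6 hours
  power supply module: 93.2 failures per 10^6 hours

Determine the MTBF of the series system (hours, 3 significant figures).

3020

Series of exponential components: λ_sys = Σ λ_i
λ_sys = 0.000000693 + 0.00000972 + 0.000225 + 0.000000637 + 0.00000138 + 0.0000932 = 3.3063e-04 /h
MTBF = 1 / λ_sys = 3020 h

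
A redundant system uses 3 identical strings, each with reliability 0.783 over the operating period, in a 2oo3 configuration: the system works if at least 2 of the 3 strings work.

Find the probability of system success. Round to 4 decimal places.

0.8792

R = Σ_{i=2}^{3} C(3,i) p^i (1−p)^{3−i} with p = 0.783
C(3,2)·0.783^2·0.217^1 = 0.399121
C(3,3)·0.783^3·0.217^0 = 0.480049
Sum = 0.8792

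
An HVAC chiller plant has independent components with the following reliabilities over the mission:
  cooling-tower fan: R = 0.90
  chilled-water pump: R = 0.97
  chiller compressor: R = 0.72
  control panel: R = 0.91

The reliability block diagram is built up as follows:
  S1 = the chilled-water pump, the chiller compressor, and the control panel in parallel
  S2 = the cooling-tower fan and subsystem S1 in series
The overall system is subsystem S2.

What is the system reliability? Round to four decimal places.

Parallel (chilled-water pump, chiller compressor, and control panel): 1 − (1 − 0.970000)(1 − 0.720000)(1 − 0.910000) = 0.999244
Series (cooling-tower fan and [0.999244]): 0.900000 × 0.999244 = 0.8993

0.8993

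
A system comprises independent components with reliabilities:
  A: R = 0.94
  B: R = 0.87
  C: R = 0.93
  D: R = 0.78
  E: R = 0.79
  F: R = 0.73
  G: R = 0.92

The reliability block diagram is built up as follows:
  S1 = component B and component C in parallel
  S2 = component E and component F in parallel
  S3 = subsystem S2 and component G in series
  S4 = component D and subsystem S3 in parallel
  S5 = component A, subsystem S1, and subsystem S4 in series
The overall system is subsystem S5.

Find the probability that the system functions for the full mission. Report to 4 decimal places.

0.9044

Parallel (B and C): 1 − (1 − 0.870000)(1 − 0.930000) = 0.990900
Parallel (E and F): 1 − (1 − 0.790000)(1 − 0.730000) = 0.943300
Series ([0.943300] and G): 0.943300 × 0.920000 = 0.867836
Parallel (D and [0.867836]): 1 − (1 − 0.780000)(1 − 0.867836) = 0.970924
Series (A, [0.990900], and [0.970924]): 0.940000 × 0.990900 × 0.970924 = 0.9044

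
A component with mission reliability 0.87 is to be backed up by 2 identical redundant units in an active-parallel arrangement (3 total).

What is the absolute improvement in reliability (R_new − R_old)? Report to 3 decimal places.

R_before = 0.87
R_after = 1 − (1 − 0.87)^3 = 0.998
ΔR = 0.998 − 0.87 = 0.128

0.128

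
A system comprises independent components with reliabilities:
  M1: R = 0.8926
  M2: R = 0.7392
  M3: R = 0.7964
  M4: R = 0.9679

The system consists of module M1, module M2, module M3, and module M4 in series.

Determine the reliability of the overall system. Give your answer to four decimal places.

0.5086

Series (M1, M2, M3, and M4): 0.892600 × 0.739200 × 0.796400 × 0.967900 = 0.5086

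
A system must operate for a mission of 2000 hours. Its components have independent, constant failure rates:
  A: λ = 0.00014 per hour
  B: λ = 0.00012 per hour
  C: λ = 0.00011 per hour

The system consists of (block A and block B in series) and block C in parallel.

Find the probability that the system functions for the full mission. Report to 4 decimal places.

0.9199

R(A) = exp(−0.00014 × 2000) = 0.755784
R(B) = exp(−0.00012 × 2000) = 0.786628
R(C) = exp(−0.00011 × 2000) = 0.802519
Series (A and B): 0.755784 × 0.786628 = 0.594521
Parallel ([0.594521] and C): 1 − (1 − 0.594521)(1 − 0.802519) = 0.9199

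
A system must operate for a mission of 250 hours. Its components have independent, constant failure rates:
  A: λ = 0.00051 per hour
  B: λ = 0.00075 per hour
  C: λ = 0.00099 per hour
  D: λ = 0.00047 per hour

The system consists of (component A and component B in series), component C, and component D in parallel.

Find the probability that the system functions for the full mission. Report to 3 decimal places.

0.993

R(A) = exp(−0.00051 × 250) = 0.88029
R(B) = exp(−0.00075 × 250) = 0.82903
R(C) = exp(−0.00099 × 250) = 0.78075
R(D) = exp(−0.00047 × 250) = 0.88914
Series (A and B): 0.88029 × 0.82903 = 0.72979
Parallel ([0.72979], C, and D): 1 − (1 − 0.72979)(1 − 0.78075)(1 − 0.88914) = 0.993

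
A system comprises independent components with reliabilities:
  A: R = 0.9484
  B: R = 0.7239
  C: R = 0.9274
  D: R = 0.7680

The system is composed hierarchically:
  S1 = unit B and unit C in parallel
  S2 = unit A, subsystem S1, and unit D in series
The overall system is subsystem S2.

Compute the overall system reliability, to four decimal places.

Parallel (B and C): 1 − (1 − 0.723900)(1 − 0.927400) = 0.979955
Series (A, [0.979955], and D): 0.948400 × 0.979955 × 0.768000 = 0.7138

0.7138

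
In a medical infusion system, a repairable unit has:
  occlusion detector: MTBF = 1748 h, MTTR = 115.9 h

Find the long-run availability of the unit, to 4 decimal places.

A(occlusion detector) = MTBF/(MTBF+MTTR) = 1748/(1748+115.9) = 0.9378

0.9378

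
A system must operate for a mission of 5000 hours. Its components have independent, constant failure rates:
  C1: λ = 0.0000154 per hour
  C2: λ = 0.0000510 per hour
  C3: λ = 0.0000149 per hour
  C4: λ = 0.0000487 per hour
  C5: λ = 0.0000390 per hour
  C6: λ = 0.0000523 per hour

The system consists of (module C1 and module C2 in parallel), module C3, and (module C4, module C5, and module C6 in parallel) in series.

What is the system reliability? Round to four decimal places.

R(C1) = exp(−0.0000154 × 5000) = 0.925890
R(C2) = exp(−0.0000510 × 5000) = 0.774916
R(C3) = exp(−0.0000149 × 5000) = 0.928207
R(C4) = exp(−0.0000487 × 5000) = 0.783879
R(C5) = exp(−0.0000390 × 5000) = 0.822835
R(C6) = exp(−0.0000523 × 5000) = 0.769896
Parallel (C1 and C2): 1 − (1 − 0.925890)(1 − 0.774916) = 0.983319
Parallel (C4, C5, and C6): 1 − (1 − 0.783879)(1 − 0.822835)(1 − 0.769896) = 0.991190
Series ([0.983319], C3, and [0.991190]): 0.983319 × 0.928207 × 0.991190 = 0.9047

0.9047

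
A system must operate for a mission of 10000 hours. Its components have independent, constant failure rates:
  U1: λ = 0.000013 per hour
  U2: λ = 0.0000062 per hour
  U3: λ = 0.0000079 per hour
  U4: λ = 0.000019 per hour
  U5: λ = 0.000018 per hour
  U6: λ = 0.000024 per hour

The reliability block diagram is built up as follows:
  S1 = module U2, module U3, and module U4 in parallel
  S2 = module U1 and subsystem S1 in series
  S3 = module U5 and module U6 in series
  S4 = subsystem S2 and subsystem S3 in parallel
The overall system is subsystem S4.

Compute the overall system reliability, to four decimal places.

0.9580

R(U1) = exp(−0.000013 × 10000) = 0.878095
R(U2) = exp(−0.0000062 × 10000) = 0.939883
R(U3) = exp(−0.0000079 × 10000) = 0.924040
R(U4) = exp(−0.000019 × 10000) = 0.826959
R(U5) = exp(−0.000018 × 10000) = 0.835270
R(U6) = exp(−0.000024 × 10000) = 0.786628
Parallel (U2, U3, and U4): 1 − (1 − 0.939883)(1 − 0.924040)(1 − 0.826959) = 0.999210
Series (U1 and [0.999210]): 0.878095 × 0.999210 = 0.877401
Series (U5 and U6): 0.835270 × 0.786628 = 0.657047
Parallel ([0.877401] and [0.657047]): 1 − (1 − 0.877401)(1 − 0.657047) = 0.9580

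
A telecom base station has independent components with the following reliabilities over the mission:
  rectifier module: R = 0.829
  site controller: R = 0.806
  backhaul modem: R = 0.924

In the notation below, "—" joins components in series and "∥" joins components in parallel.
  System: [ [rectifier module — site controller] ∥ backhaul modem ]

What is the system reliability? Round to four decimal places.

Series (rectifier module and site controller): 0.829000 × 0.806000 = 0.668174
Parallel ([0.668174] and backhaul modem): 1 − (1 − 0.668174)(1 − 0.924000) = 0.9748

0.9748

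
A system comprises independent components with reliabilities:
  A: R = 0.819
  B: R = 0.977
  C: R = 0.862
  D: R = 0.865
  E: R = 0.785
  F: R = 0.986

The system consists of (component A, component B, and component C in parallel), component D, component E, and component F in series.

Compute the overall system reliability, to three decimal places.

Parallel (A, B, and C): 1 − (1 − 0.81900)(1 − 0.97700)(1 − 0.86200) = 0.99943
Series ([0.99943], D, E, and F): 0.99943 × 0.86500 × 0.78500 × 0.98600 = 0.669

0.669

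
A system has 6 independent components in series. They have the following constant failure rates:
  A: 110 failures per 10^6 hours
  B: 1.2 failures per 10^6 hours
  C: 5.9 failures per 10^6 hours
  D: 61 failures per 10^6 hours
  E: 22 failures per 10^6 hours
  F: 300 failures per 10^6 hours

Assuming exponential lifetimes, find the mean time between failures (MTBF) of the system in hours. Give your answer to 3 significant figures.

Series of exponential components: λ_sys = Σ λ_i
λ_sys = 0.00011 + 0.0000012 + 0.0000059 + 0.000061 + 0.000022 + 0.00030 = 5.0010e-04 /h
MTBF = 1 / λ_sys = 2000 h

2000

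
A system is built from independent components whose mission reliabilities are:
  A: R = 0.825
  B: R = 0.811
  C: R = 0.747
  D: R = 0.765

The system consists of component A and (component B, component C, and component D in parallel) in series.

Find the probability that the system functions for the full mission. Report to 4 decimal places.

Parallel (B, C, and D): 1 − (1 − 0.811000)(1 − 0.747000)(1 − 0.765000) = 0.988763
Series (A and [0.988763]): 0.825000 × 0.988763 = 0.8157

0.8157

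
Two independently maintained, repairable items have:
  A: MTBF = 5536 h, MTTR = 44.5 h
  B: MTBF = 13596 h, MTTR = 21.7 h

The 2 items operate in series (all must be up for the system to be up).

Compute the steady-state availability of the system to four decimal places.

0.9904

A(A) = MTBF/(MTBF+MTTR) = 5536/(5536+44.5) = 0.992026
A(B) = MTBF/(MTBF+MTTR) = 13596/(13596+21.7) = 0.998406
Series availability: 0.992026 × 0.998406 = 0.9904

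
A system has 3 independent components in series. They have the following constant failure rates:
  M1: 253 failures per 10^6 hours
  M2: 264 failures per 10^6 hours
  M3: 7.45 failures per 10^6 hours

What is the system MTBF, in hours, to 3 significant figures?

1910

Series of exponential components: λ_sys = Σ λ_i
λ_sys = 0.000253 + 0.000264 + 0.00000745 = 5.2445e-04 /h
MTBF = 1 / λ_sys = 1910 h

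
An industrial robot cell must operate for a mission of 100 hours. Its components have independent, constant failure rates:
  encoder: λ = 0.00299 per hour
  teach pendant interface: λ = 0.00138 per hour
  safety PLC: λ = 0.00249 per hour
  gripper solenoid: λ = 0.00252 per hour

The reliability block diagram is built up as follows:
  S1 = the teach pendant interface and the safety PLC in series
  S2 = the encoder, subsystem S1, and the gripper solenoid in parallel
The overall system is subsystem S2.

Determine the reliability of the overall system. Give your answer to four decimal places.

0.9815

R(encoder) = exp(−0.00299 × 100) = 0.741559
R(teach pendant interface) = exp(−0.00138 × 100) = 0.871099
R(safety PLC) = exp(−0.00249 × 100) = 0.779580
R(gripper solenoid) = exp(−0.00252 × 100) = 0.777245
Series (teach pendant interface and safety PLC): 0.871099 × 0.779580 = 0.679091
Parallel (encoder, [0.679091], and gripper solenoid): 1 − (1 − 0.741559)(1 − 0.679091)(1 − 0.777245) = 0.9815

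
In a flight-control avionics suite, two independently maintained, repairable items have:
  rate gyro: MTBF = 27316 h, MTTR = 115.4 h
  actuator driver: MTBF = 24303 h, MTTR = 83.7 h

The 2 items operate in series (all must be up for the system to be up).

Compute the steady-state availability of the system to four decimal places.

A(rate gyro) = MTBF/(MTBF+MTTR) = 27316/(27316+115.4) = 0.995793
A(actuator driver) = MTBF/(MTBF+MTTR) = 24303/(24303+83.7) = 0.996568
Series availability: 0.995793 × 0.996568 = 0.9924

0.9924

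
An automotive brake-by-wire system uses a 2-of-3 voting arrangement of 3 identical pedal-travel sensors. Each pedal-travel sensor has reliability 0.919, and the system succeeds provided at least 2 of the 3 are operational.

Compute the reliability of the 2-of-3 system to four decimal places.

R = Σ_{i=2}^{3} C(3,i) p^i (1−p)^{3−i} with p = 0.919
C(3,2)·0.919^2·0.081^1 = 0.205228
C(3,3)·0.919^3·0.081^0 = 0.776152
Sum = 0.9814

0.9814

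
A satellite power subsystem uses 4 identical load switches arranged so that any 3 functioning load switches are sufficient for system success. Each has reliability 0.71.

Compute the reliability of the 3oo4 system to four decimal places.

R = Σ_{i=3}^{4} C(4,i) p^i (1−p)^{4−i} with p = 0.71
C(4,3)·0.71^3·0.29^1 = 0.415177
C(4,4)·0.71^4·0.29^0 = 0.254117
Sum = 0.6693

0.6693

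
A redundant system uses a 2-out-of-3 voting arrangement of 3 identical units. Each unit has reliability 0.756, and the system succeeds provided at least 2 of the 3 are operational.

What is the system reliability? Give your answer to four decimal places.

0.8504

R = Σ_{i=2}^{3} C(3,i) p^i (1−p)^{3−i} with p = 0.756
C(3,2)·0.756^2·0.244^1 = 0.418364
C(3,3)·0.756^3·0.244^0 = 0.432081
Sum = 0.8504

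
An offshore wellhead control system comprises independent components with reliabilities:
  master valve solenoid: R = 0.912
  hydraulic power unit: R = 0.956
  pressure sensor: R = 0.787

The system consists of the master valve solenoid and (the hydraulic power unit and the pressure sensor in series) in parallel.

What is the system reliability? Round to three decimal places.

0.978

Series (hydraulic power unit and pressure sensor): 0.95600 × 0.78700 = 0.75237
Parallel (master valve solenoid and [0.75237]): 1 − (1 − 0.91200)(1 − 0.75237) = 0.978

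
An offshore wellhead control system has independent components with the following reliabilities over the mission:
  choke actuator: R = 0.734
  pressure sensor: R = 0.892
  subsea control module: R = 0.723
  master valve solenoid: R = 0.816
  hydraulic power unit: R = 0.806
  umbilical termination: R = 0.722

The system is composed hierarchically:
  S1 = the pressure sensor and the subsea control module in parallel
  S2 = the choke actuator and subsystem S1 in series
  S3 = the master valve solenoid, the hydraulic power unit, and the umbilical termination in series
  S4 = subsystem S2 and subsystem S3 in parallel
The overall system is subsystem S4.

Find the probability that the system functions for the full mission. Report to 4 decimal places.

0.8488

Parallel (pressure sensor and subsea control module): 1 − (1 − 0.892000)(1 − 0.723000) = 0.970084
Series (choke actuator and [0.970084]): 0.734000 × 0.970084 = 0.712042
Series (master valve solenoid, hydraulic power unit, and umbilical termination): 0.816000 × 0.806000 × 0.722000 = 0.474857
Parallel ([0.712042] and [0.474857]): 1 − (1 − 0.712042)(1 − 0.474857) = 0.8488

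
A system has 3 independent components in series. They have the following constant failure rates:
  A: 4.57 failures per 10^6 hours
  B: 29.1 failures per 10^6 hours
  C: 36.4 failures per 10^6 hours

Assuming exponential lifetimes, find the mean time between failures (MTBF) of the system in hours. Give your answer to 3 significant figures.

14300

Series of exponential components: λ_sys = Σ λ_i
λ_sys = 0.00000457 + 0.0000291 + 0.0000364 = 7.0070e-05 /h
MTBF = 1 / λ_sys = 14300 h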